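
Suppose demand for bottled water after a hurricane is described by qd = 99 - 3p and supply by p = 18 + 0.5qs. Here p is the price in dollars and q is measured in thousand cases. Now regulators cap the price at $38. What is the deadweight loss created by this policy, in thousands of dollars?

Rearranging supply gives qs = 2p - 36. In a free market, 99 - 3p = 2p - 36 gives the equilibrium p* = 27, q* = 18.
Since 38 is above p* = 27, the ceiling does not bind and the free-market outcome prevails.
Since the control does not bind, no trades are prevented and deadweight loss is zero.

0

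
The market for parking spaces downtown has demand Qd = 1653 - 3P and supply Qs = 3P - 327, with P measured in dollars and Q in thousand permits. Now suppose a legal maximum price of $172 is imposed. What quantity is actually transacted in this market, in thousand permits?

Equilibrium: 1653 - 3P = 3P - 327, so 1980 = 6P and P* = 330, Q* = 663.
The ceiling of 172 is below the equilibrium price 330, so it binds.
At P = 172: Qd = 1653 - 3·172 = 1137 and Qs = 3·172 - 327 = 189.
The quantity actually transacted is the short side, supply: 189.

189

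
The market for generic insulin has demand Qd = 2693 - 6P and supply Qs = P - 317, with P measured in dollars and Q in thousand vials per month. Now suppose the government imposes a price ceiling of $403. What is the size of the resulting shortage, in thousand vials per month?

In a free market, 2693 - 6P = P - 317 gives the equilibrium P* = 430, Q* = 113.
The ceiling of 403 is below the equilibrium price 430, so it binds.
At P = 403: Qd = 2693 - 6·403 = 275 and Qs = 403 - 317 = 86.
Shortage = Qd - Qs = 275 - 86 = 189.

189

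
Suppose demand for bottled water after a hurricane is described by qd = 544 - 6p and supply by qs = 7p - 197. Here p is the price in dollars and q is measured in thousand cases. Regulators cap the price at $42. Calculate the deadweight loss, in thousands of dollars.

Without the control the market clears where 544 - 6p = 7p - 197, i.e. p* = 57 and q* = 202.
Because the ceiling (42) lies below the market-clearing price, it is binding.
At p = 42: qd = 544 - 6·42 = 292 and qs = 7·42 - 197 = 97.
Quantity traded falls to 97. At q = 97 the demand price is (544 - 97)/6 = 74.5 and the supply price is (197 + 97)/7 = 42.
Deadweight loss = ½ · (74.5 - 42) · (202 - 97) = ½ · 32.5 · 105 = 1706.25.

1706.25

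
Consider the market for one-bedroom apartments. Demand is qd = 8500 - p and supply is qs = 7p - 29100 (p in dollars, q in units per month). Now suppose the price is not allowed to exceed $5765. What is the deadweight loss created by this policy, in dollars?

0

Equilibrium: 8500 - p = 7p - 29100, so 37600 = 8p and p* = 4700, q* = 3800.
The ceiling of 5765 is above the equilibrium price 4700, so it is not binding; the market clears at p* = 4700, q* = 3800.
Since the control does not bind, no trades are prevented and deadweight loss is zero.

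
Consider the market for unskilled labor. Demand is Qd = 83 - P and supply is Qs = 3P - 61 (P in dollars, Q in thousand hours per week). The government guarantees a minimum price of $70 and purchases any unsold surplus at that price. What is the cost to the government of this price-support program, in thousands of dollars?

Setting quantity demanded equal to quantity supplied, 83 - P = 3P - 61, gives P* = 36 and Q* = 47.
Since 70 > 36, the floor is binding.
At P = 70: Qd = 83 - 70 = 13 and Qs = 3·70 - 61 = 149.
Surplus = Qs - Qd = 136.
Government expenditure = surplus × support price = 136 × 70 = 9520.

9520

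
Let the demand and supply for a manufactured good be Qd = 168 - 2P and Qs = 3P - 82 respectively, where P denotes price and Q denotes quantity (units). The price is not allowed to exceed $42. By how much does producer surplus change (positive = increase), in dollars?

Without the control the market clears where 168 - 2P = 3P - 82, i.e. P* = 50 and Q* = 68.
Because the ceiling (42) lies below the market-clearing price, it is binding.
At P = 42: Qd = 168 - 2·42 = 84 and Qs = 3·42 - 82 = 44.
Producer surplus without the control is ½ · (50 - 82/3) · 68 = 2312/3.
With the ceiling, producers sell 44 units at 42, so PS = ½ · (42 - 82/3) · 44 = 968/3.
Change in producer surplus = 968/3 - 2312/3 = -448.

-448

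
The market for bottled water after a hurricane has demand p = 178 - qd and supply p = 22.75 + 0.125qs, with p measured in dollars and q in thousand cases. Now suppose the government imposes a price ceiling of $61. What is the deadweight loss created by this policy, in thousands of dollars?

Rearranging demand gives qd = 178 - p; rearranging supply gives qs = 8p - 182. In a free market, 178 - p = 8p - 182 gives the equilibrium p* = 40, q* = 138.
The ceiling of 61 is above the equilibrium price 40, so it is not binding; the market clears at p* = 40, q* = 138.
Since the control does not bind, no trades are prevented and deadweight loss is zero.

0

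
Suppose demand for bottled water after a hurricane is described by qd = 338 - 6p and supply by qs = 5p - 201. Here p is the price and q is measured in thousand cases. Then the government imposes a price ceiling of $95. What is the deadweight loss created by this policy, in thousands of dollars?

0

Equilibrium: 338 - 6p = 5p - 201, so 539 = 11p and p* = 49, q* = 44.
Since 95 is above p* = 49, the ceiling does not bind and the free-market outcome prevails.
Since the control does not bind, no trades are prevented and deadweight loss is zero.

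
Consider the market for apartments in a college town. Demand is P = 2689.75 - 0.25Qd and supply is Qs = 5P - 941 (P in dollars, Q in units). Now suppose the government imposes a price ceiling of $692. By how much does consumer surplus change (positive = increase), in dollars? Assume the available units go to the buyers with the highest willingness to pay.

Rearranging demand gives Qd = 10759 - 4P. Setting quantity demanded equal to quantity supplied, 10759 - 4P = 5P - 941, gives P* = 1300 and Q* = 5559.
The ceiling of 692 is below the equilibrium price 1300, so it binds.
At P = 692: Qd = 10759 - 4·692 = 7991 and Qs = 5·692 - 941 = 2519.
Consumer surplus without the control is ½ · (2689.75 - 1300) · 5559 = 3862810.125.
With the ceiling, 2519 units are sold at 692 (assume they go to the highest-value buyers). The demand price at Q = 2519 is 2060, so CS = ½ · [(2689.75 - 692) + (2060 - 692)] · 2519 = 4239162.125.
Change in consumer surplus = 4239162.125 - 3862810.125 = 376352.

376352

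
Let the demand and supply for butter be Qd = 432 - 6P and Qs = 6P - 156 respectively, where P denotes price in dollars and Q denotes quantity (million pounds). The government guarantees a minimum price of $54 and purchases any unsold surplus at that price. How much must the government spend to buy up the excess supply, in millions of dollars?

3240

Equilibrium: 432 - 6P = 6P - 156, so 588 = 12P and P* = 49, Q* = 138.
The floor of 54 is above the equilibrium price 49, so it binds.
At P = 54: Qd = 432 - 6·54 = 108 and Qs = 6·54 - 156 = 168.
Surplus = Qs - Qd = 60.
Government expenditure = surplus × support price = 60 × 54 = 3240.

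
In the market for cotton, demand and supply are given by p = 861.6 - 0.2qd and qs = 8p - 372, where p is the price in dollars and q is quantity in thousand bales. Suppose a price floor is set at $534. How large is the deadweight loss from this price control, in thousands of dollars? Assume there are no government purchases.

Rearranging demand gives qd = 4308 - 5p. Equilibrium: 4308 - 5p = 8p - 372, so 4680 = 13p and p* = 360, q* = 2508.
Since 534 > 360, the floor is binding.
At p = 534: qd = 4308 - 5·534 = 1638 and qs = 8·534 - 372 = 3900.
Quantity traded falls to 1638. At q = 1638 the demand price is (4308 - 1638)/5 = 534 and the supply price is (372 + 1638)/8 = 251.25.
Deadweight loss = ½ · (534 - 251.25) · (2508 - 1638) = ½ · 282.75 · 870 = 122996.25.

122996.25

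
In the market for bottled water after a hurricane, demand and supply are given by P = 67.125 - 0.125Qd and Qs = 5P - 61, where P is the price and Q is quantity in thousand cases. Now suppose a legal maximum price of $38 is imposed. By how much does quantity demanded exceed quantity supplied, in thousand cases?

Rearranging demand gives Qd = 537 - 8P. Setting quantity demanded equal to quantity supplied, 537 - 8P = 5P - 61, gives P* = 46 and Q* = 169.
The ceiling of 38 is below the equilibrium price 46, so it binds.
At P = 38: Qd = 537 - 8·38 = 233 and Qs = 5·38 - 61 = 129.
Shortage = Qd - Qs = 233 - 129 = 104.

104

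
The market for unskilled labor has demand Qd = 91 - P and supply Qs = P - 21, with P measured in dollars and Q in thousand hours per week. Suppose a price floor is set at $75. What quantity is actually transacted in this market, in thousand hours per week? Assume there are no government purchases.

16

Setting quantity demanded equal to quantity supplied, 91 - P = P - 21, gives P* = 56 and Q* = 35.
Because the floor (75) lies above the market-clearing price, it is binding.
At P = 75: Qd = 91 - 75 = 16 and Qs = 75 - 21 = 54.
The quantity actually transacted is the short side, demand: 16.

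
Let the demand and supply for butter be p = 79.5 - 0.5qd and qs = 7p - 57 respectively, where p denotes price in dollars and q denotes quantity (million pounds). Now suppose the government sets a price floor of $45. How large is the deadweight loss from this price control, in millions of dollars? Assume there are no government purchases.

567

Rearranging demand gives qd = 159 - 2p. Equilibrium: 159 - 2p = 7p - 57, so 216 = 9p and p* = 24, q* = 111.
The floor of 45 is above the equilibrium price 24, so it binds.
At p = 45: qd = 159 - 2·45 = 69 and qs = 7·45 - 57 = 258.
Quantity traded falls to 69. At q = 69 the demand price is (159 - 69)/2 = 45 and the supply price is (57 + 69)/7 = 18.
Deadweight loss = ½ · (45 - 18) · (111 - 69) = ½ · 27 · 42 = 567.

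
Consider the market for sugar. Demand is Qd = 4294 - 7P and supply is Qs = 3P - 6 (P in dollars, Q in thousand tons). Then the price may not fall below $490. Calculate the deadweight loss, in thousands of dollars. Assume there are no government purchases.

Setting quantity demanded equal to quantity supplied, 4294 - 7P = 3P - 6, gives P* = 430 and Q* = 1284.
Because the floor (490) lies above the market-clearing price, it is binding.
At P = 490: Qd = 4294 - 7·490 = 864 and Qs = 3·490 - 6 = 1464.
Quantity traded falls to 864. At Q = 864 the demand price is (4294 - 864)/7 = 490 and the supply price is (6 + 864)/3 = 290.
Deadweight loss = ½ · (490 - 290) · (1284 - 864) = ½ · 200 · 420 = 42000.

42000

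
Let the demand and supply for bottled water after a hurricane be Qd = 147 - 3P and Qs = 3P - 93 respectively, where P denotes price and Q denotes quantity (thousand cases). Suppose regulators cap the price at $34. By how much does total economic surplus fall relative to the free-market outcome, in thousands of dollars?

108

In a free market, 147 - 3P = 3P - 93 gives the equilibrium P* = 40, Q* = 27.
Because the ceiling (34) lies below the market-clearing price, it is binding.
At P = 34: Qd = 147 - 3·34 = 45 and Qs = 3·34 - 93 = 9.
Quantity traded falls to 9. At Q = 9 the demand price is (147 - 9)/3 = 46 and the supply price is (93 + 9)/3 = 34.
Deadweight loss = ½ · (46 - 34) · (27 - 9) = ½ · 12 · 18 = 108.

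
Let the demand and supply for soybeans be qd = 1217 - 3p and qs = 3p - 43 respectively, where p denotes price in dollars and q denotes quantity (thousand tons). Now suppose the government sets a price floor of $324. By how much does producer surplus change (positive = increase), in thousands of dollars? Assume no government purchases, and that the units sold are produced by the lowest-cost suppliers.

Equilibrium: 1217 - 3p = 3p - 43, so 1260 = 6p and p* = 210, q* = 587.
The floor of 324 is above the equilibrium price 210, so it binds.
At p = 324: qd = 1217 - 3·324 = 245 and qs = 3·324 - 43 = 929.
Producer surplus without the control is ½ · (210 - 43/3) · 587 = 344569/6.
With the floor, 245 units are sold at 324. The supply price at q = 245 is 96, so PS = ½ · [(324 - 43/3) + (324 - 96)] · 245 = 395185/6.
Change in producer surplus = 395185/6 - 344569/6 = 8436.

8436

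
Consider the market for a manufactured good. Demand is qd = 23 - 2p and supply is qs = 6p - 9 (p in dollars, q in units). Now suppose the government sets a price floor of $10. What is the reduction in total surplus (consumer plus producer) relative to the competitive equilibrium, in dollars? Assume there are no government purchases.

In a free market, 23 - 2p = 6p - 9 gives the equilibrium p* = 4, q* = 15.
Since 10 > 4, the floor is binding.
At p = 10: qd = 23 - 2·10 = 3 and qs = 6·10 - 9 = 51.
Quantity traded falls to 3. At q = 3 the demand price is (23 - 3)/2 = 10 and the supply price is (9 + 3)/6 = 2.
Deadweight loss = ½ · (10 - 2) · (15 - 3) = ½ · 8 · 12 = 48.

48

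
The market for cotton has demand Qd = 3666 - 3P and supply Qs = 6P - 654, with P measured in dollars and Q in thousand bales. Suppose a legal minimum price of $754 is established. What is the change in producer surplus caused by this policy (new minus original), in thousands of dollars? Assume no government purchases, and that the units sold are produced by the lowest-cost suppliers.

328389

Without the control the market clears where 3666 - 3P = 6P - 654, i.e. P* = 480 and Q* = 2226.
Because the floor (754) lies above the market-clearing price, it is binding.
At P = 754: Qd = 3666 - 3·754 = 1404 and Qs = 6·754 - 654 = 3870.
Producer surplus without the control is ½ · (480 - 109) · 2226 = 412923.
With the floor, 1404 units are sold at 754. The supply price at Q = 1404 is 343, so PS = ½ · [(754 - 109) + (754 - 343)] · 1404 = 741312.
Change in producer surplus = 741312 - 412923 = 328389.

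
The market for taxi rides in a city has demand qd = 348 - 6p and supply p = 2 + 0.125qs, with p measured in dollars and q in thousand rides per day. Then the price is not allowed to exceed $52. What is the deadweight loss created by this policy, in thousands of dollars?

0

Rearranging supply gives qs = 8p - 16. Setting quantity demanded equal to quantity supplied, 348 - 6p = 8p - 16, gives p* = 26 and q* = 192.
The ceiling of 52 is above the equilibrium price 26, so it is not binding; the market clears at p* = 26, q* = 192.
Since the control does not bind, no trades are prevented and deadweight loss is zero.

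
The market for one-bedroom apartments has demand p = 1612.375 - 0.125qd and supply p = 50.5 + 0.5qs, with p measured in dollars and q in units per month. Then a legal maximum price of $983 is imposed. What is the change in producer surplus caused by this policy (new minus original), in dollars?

Rearranging demand gives qd = 12899 - 8p; rearranging supply gives qs = 2p - 101. Setting quantity demanded equal to quantity supplied, 12899 - 8p = 2p - 101, gives p* = 1300 and q* = 2499.
The ceiling of 983 is below the equilibrium price 1300, so it binds.
At p = 983: qd = 12899 - 8·983 = 5035 and qs = 2·983 - 101 = 1865.
Producer surplus without the control is ½ · (1300 - 50.5) · 2499 = 1561250.25.
With the ceiling, producers sell 1865 units at 983, so PS = ½ · (983 - 50.5) · 1865 = 869556.25.
Change in producer surplus = 869556.25 - 1561250.25 = -691694.

-691694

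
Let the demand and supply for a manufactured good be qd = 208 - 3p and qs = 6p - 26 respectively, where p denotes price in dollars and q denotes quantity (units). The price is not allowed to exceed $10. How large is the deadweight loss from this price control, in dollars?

Equilibrium: 208 - 3p = 6p - 26, so 234 = 9p and p* = 26, q* = 130.
Because the ceiling (10) lies below the market-clearing price, it is binding.
At p = 10: qd = 208 - 3·10 = 178 and qs = 6·10 - 26 = 34.
Quantity traded falls to 34. At q = 34 the demand price is (208 - 34)/3 = 58 and the supply price is (26 + 34)/6 = 10.
Deadweight loss = ½ · (58 - 10) · (130 - 34) = ½ · 48 · 96 = 2304.

2304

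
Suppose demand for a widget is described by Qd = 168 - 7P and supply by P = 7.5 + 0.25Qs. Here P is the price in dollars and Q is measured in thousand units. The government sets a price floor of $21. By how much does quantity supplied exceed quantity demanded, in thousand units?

33

Rearranging supply gives Qs = 4P - 30. Setting quantity demanded equal to quantity supplied, 168 - 7P = 4P - 30, gives P* = 18 and Q* = 42.
Since 21 > 18, the floor is binding.
At P = 21: Qd = 168 - 7·21 = 21 and Qs = 4·21 - 30 = 54.
Surplus = Qs - Qd = 54 - 21 = 33.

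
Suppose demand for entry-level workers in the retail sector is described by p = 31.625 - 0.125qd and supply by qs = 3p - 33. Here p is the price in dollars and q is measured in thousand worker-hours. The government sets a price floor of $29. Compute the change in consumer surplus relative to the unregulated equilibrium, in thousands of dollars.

Rearranging demand gives qd = 253 - 8p. Setting quantity demanded equal to quantity supplied, 253 - 8p = 3p - 33, gives p* = 26 and q* = 45.
Since 29 > 26, the floor is binding.
At p = 29: qd = 253 - 8·29 = 21 and qs = 3·29 - 33 = 54.
Consumer surplus without the control is ½ · (31.625 - 26) · 45 = 126.5625.
With the floor, consumers buy 21 units at 29, so CS = ½ · (31.625 - 29) · 21 = 27.5625.
Change in consumer surplus = 27.5625 - 126.5625 = -99.

-99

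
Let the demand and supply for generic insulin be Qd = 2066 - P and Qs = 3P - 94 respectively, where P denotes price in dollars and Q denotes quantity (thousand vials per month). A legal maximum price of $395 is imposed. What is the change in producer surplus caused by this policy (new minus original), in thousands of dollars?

-189732.5

Equilibrium: 2066 - P = 3P - 94, so 2160 = 4P and P* = 540, Q* = 1526.
The ceiling of 395 is below the equilibrium price 540, so it binds.
At P = 395: Qd = 2066 - 395 = 1671 and Qs = 3·395 - 94 = 1091.
Producer surplus without the control is ½ · (540 - 94/3) · 1526 = 1164338/3.
With the ceiling, producers sell 1091 units at 395, so PS = ½ · (395 - 94/3) · 1091 = 1190281/6.
Change in producer surplus = 1190281/6 - 1164338/3 = -189732.5.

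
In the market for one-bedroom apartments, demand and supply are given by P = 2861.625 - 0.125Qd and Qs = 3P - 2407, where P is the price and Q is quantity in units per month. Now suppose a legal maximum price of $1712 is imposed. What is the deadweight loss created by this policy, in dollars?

713097

Rearranging demand gives Qd = 22893 - 8P. Equilibrium: 22893 - 8P = 3P - 2407, so 25300 = 11P and P* = 2300, Q* = 4493.
Since 1712 < 2300, the ceiling is binding.
At P = 1712: Qd = 22893 - 8·1712 = 9197 and Qs = 3·1712 - 2407 = 2729.
Quantity traded falls to 2729. At Q = 2729 the demand price is (22893 - 2729)/8 = 2520.5 and the supply price is (2407 + 2729)/3 = 1712.
Deadweight loss = ½ · (2520.5 - 1712) · (4493 - 2729) = ½ · 808.5 · 1764 = 713097.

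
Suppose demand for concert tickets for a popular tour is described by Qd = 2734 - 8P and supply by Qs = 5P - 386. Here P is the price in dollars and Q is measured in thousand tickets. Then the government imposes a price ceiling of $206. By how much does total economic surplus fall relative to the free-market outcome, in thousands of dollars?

4696.25

Equilibrium: 2734 - 8P = 5P - 386, so 3120 = 13P and P* = 240, Q* = 814.
The ceiling of 206 is below the equilibrium price 240, so it binds.
At P = 206: Qd = 2734 - 8·206 = 1086 and Qs = 5·206 - 386 = 644.
Quantity traded falls to 644. At Q = 644 the demand price is (2734 - 644)/8 = 261.25 and the supply price is (386 + 644)/5 = 206.
Deadweight loss = ½ · (261.25 - 206) · (814 - 644) = ½ · 55.25 · 170 = 4696.25.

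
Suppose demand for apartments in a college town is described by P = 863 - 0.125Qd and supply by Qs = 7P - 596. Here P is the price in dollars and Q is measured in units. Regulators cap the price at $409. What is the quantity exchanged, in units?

Rearranging demand gives Qd = 6904 - 8P. Without the control the market clears where 6904 - 8P = 7P - 596, i.e. P* = 500 and Q* = 2904.
Because the ceiling (409) lies below the market-clearing price, it is binding.
At P = 409: Qd = 6904 - 8·409 = 3632 and Qs = 7·409 - 596 = 2267.
The quantity actually transacted is the short side, supply: 2267.

2267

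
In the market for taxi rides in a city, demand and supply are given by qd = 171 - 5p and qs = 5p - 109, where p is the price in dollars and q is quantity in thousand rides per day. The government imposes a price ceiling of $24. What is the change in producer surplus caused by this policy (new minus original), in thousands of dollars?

-84

Setting quantity demanded equal to quantity supplied, 171 - 5p = 5p - 109, gives p* = 28 and q* = 31.
Since 24 < 28, the ceiling is binding.
At p = 24: qd = 171 - 5·24 = 51 and qs = 5·24 - 109 = 11.
Producer surplus without the control is ½ · (28 - 21.8) · 31 = 96.1.
With the ceiling, producers sell 11 units at 24, so PS = ½ · (24 - 21.8) · 11 = 12.1.
Change in producer surplus = 12.1 - 96.1 = -84.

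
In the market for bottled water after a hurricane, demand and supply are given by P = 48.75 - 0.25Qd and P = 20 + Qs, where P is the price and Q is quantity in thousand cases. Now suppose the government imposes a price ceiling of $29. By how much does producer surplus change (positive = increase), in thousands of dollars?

-224

Rearranging demand gives Qd = 195 - 4P; rearranging supply gives Qs = P - 20. Without the control the market clears where 195 - 4P = P - 20, i.e. P* = 43 and Q* = 23.
Since 29 < 43, the ceiling is binding.
At P = 29: Qd = 195 - 4·29 = 79 and Qs = 29 - 20 = 9.
Producer surplus without the control is ½ · (43 - 20) · 23 = 264.5.
With the ceiling, producers sell 9 units at 29, so PS = ½ · (29 - 20) · 9 = 40.5.
Change in producer surplus = 40.5 - 264.5 = -224.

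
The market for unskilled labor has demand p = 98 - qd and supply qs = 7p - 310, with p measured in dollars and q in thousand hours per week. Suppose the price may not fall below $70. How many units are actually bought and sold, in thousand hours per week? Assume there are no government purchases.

Rearranging demand gives qd = 98 - p. Equilibrium: 98 - p = 7p - 310, so 408 = 8p and p* = 51, q* = 47.
The floor of 70 is above the equilibrium price 51, so it binds.
At p = 70: qd = 98 - 70 = 28 and qs = 7·70 - 310 = 180.
The quantity actually transacted is the short side, demand: 28.

28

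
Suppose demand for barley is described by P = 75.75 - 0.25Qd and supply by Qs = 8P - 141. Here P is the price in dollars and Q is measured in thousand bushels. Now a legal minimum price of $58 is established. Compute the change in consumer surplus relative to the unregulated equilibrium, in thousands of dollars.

Rearranging demand gives Qd = 303 - 4P. In a free market, 303 - 4P = 8P - 141 gives the equilibrium P* = 37, Q* = 155.
Because the floor (58) lies above the market-clearing price, it is binding.
At P = 58: Qd = 303 - 4·58 = 71 and Qs = 8·58 - 141 = 323.
Consumer surplus without the control is ½ · (75.75 - 37) · 155 = 3003.125.
With the floor, consumers buy 71 units at 58, so CS = ½ · (75.75 - 58) · 71 = 630.125.
Change in consumer surplus = 630.125 - 3003.125 = -2373.

-2373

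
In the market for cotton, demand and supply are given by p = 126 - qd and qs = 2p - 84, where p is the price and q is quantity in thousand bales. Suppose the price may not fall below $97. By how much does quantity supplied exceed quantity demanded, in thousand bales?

Rearranging demand gives qd = 126 - p. Equilibrium: 126 - p = 2p - 84, so 210 = 3p and p* = 70, q* = 56.
Because the floor (97) lies above the market-clearing price, it is binding.
At p = 97: qd = 126 - 97 = 29 and qs = 2·97 - 84 = 110.
Surplus = qs - qd = 110 - 29 = 81.

81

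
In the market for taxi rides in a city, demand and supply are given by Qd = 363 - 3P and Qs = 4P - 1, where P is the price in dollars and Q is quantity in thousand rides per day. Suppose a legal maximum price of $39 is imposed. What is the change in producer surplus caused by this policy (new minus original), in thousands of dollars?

Equilibrium: 363 - 3P = 4P - 1, so 364 = 7P and P* = 52, Q* = 207.
Since 39 < 52, the ceiling is binding.
At P = 39: Qd = 363 - 3·39 = 246 and Qs = 4·39 - 1 = 155.
Producer surplus without the control is ½ · (52 - 0.25) · 207 = 5356.125.
With the ceiling, producers sell 155 units at 39, so PS = ½ · (39 - 0.25) · 155 = 3003.125.
Change in producer surplus = 3003.125 - 5356.125 = -2353.

-2353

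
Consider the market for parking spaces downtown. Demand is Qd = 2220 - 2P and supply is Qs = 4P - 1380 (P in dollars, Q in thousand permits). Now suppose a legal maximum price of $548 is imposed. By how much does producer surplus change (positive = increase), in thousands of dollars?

-47632

Setting quantity demanded equal to quantity supplied, 2220 - 2P = 4P - 1380, gives P* = 600 and Q* = 1020.
Because the ceiling (548) lies below the market-clearing price, it is binding.
At P = 548: Qd = 2220 - 2·548 = 1124 and Qs = 4·548 - 1380 = 812.
Producer surplus without the control is ½ · (600 - 345) · 1020 = 130050.
With the ceiling, producers sell 812 units at 548, so PS = ½ · (548 - 345) · 812 = 82418.
Change in producer surplus = 82418 - 130050 = -47632.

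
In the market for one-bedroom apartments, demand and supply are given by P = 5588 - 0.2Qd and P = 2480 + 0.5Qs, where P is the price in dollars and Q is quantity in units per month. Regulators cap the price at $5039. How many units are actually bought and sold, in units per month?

Rearranging demand gives Qd = 27940 - 5P; rearranging supply gives Qs = 2P - 4960. Without the control the market clears where 27940 - 5P = 2P - 4960, i.e. P* = 4700 and Q* = 4440.
Since 5039 is above P* = 4700, the ceiling does not bind and the free-market outcome prevails.

4440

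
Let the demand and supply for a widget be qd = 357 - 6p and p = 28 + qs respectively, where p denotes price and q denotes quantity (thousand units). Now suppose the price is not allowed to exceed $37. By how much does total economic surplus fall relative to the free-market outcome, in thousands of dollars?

Rearranging supply gives qs = p - 28. Without the control the market clears where 357 - 6p = p - 28, i.e. p* = 55 and q* = 27.
The ceiling of 37 is below the equilibrium price 55, so it binds.
At p = 37: qd = 357 - 6·37 = 135 and qs = 37 - 28 = 9.
Quantity traded falls to 9. At q = 9 the demand price is (357 - 9)/6 = 58 and the supply price is 28 + 9 = 37.
Deadweight loss = ½ · (58 - 37) · (27 - 9) = ½ · 21 · 18 = 189.

189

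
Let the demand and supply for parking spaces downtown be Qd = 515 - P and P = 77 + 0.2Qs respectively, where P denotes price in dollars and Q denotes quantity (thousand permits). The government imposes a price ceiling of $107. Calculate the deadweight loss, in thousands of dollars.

27735

Rearranging supply gives Qs = 5P - 385. In a free market, 515 - P = 5P - 385 gives the equilibrium P* = 150, Q* = 365.
Because the ceiling (107) lies below the market-clearing price, it is binding.
At P = 107: Qd = 515 - 107 = 408 and Qs = 5·107 - 385 = 150.
Quantity traded falls to 150. At Q = 150 the demand price is 515 - 150 = 365 and the supply price is (385 + 150)/5 = 107.
Deadweight loss = ½ · (365 - 107) · (365 - 150) = ½ · 258 · 215 = 27735.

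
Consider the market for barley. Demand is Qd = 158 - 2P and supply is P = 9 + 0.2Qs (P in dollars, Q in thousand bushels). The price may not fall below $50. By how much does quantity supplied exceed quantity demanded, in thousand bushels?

Rearranging supply gives Qs = 5P - 45. In a free market, 158 - 2P = 5P - 45 gives the equilibrium P* = 29, Q* = 100.
Since 50 > 29, the floor is binding.
At P = 50: Qd = 158 - 2·50 = 58 and Qs = 5·50 - 45 = 205.
Surplus = Qs - Qd = 205 - 58 = 147.

147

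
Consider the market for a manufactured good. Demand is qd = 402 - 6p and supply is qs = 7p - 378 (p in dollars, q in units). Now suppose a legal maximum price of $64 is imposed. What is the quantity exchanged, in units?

In a free market, 402 - 6p = 7p - 378 gives the equilibrium p* = 60, q* = 42.
Since 64 is above p* = 60, the ceiling does not bind and the free-market outcome prevails.

42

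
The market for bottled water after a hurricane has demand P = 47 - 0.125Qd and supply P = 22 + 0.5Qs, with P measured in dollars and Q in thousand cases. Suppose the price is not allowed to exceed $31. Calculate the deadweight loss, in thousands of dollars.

Rearranging demand gives Qd = 376 - 8P; rearranging supply gives Qs = 2P - 44. Without the control the market clears where 376 - 8P = 2P - 44, i.e. P* = 42 and Q* = 40.
Since 31 < 42, the ceiling is binding.
At P = 31: Qd = 376 - 8·31 = 128 and Qs = 2·31 - 44 = 18.
Quantity traded falls to 18. At Q = 18 the demand price is (376 - 18)/8 = 44.75 and the supply price is (44 + 18)/2 = 31.
Deadweight loss = ½ · (44.75 - 31) · (40 - 18) = ½ · 13.75 · 22 = 151.25.

151.25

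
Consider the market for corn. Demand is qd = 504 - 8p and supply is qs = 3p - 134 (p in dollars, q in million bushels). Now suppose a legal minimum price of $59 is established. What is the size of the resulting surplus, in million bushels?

Without the control the market clears where 504 - 8p = 3p - 134, i.e. p* = 58 and q* = 40.
Since 59 > 58, the floor is binding.
At p = 59: qd = 504 - 8·59 = 32 and qs = 3·59 - 134 = 43.
Surplus = qs - qd = 43 - 32 = 11.

11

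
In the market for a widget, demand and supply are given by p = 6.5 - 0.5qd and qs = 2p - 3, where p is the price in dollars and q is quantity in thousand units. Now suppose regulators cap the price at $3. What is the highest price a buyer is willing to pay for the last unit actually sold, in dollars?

Rearranging demand gives qd = 13 - 2p. Without the control the market clears where 13 - 2p = 2p - 3, i.e. p* = 4 and q* = 5.
The ceiling of 3 is below the equilibrium price 4, so it binds.
At p = 3: qd = 13 - 2·3 = 7 and qs = 2·3 - 3 = 3.
Only 3 units reach the market. On the demand curve, the marginal buyer's willingness to pay at q = 3 is (13 - 3)/2 = 5.

5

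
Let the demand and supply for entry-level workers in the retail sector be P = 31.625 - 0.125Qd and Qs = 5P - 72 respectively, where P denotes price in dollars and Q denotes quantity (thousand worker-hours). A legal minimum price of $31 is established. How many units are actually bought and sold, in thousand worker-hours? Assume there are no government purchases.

Rearranging demand gives Qd = 253 - 8P. Without the control the market clears where 253 - 8P = 5P - 72, i.e. P* = 25 and Q* = 53.
The floor of 31 is above the equilibrium price 25, so it binds.
At P = 31: Qd = 253 - 8·31 = 5 and Qs = 5·31 - 72 = 83.
The quantity actually transacted is the short side, demand: 5.

5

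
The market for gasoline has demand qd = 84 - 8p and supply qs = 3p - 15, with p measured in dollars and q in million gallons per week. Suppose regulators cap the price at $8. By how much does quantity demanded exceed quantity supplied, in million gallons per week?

Equilibrium: 84 - 8p = 3p - 15, so 99 = 11p and p* = 9, q* = 12.
The ceiling of 8 is below the equilibrium price 9, so it binds.
At p = 8: qd = 84 - 8·8 = 20 and qs = 3·8 - 15 = 9.
Shortage = qd - qs = 20 - 9 = 11.

11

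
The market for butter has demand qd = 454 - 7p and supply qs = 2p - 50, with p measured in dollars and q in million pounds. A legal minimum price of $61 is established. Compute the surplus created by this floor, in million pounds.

Without the control the market clears where 454 - 7p = 2p - 50, i.e. p* = 56 and q* = 62.
Because the floor (61) lies above the market-clearing price, it is binding.
At p = 61: qd = 454 - 7·61 = 27 and qs = 2·61 - 50 = 72.
Surplus = qs - qd = 72 - 27 = 45.

45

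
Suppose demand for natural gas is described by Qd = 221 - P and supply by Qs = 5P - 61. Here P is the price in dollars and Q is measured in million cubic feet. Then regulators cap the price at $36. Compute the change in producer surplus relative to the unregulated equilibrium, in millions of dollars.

-1611.5

In a free market, 221 - P = 5P - 61 gives the equilibrium P* = 47, Q* = 174.
The ceiling of 36 is below the equilibrium price 47, so it binds.
At P = 36: Qd = 221 - 36 = 185 and Qs = 5·36 - 61 = 119.
Producer surplus without the control is ½ · (47 - 12.2) · 174 = 3027.6.
With the ceiling, producers sell 119 units at 36, so PS = ½ · (36 - 12.2) · 119 = 1416.1.
Change in producer surplus = 1416.1 - 3027.6 = -1611.5.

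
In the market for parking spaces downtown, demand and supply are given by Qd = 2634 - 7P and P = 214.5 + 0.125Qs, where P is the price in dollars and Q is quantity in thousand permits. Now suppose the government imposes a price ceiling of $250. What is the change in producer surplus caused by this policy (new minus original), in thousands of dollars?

Rearranging supply gives Qs = 8P - 1716. Without the control the market clears where 2634 - 7P = 8P - 1716, i.e. P* = 290 and Q* = 604.
The ceiling of 250 is below the equilibrium price 290, so it binds.
At P = 250: Qd = 2634 - 7·250 = 884 and Qs = 8·250 - 1716 = 284.
Producer surplus without the control is ½ · (290 - 214.5) · 604 = 22801.
With the ceiling, producers sell 284 units at 250, so PS = ½ · (250 - 214.5) · 284 = 5041.
Change in producer surplus = 5041 - 22801 = -17760.

-17760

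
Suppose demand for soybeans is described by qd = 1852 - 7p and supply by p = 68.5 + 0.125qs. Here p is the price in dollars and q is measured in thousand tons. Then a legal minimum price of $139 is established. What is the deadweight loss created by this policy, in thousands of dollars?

0

Rearranging supply gives qs = 8p - 548. Equilibrium: 1852 - 7p = 8p - 548, so 2400 = 15p and p* = 160, q* = 732.
The floor of 139 is below the equilibrium price 160, so it is not binding; the market clears at p* = 160, q* = 732.
Since the control does not bind, no trades are prevented and deadweight loss is zero.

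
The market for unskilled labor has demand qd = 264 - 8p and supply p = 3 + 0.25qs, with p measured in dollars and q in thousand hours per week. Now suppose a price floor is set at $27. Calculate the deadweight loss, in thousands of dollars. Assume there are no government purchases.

192

Rearranging supply gives qs = 4p - 12. Setting quantity demanded equal to quantity supplied, 264 - 8p = 4p - 12, gives p* = 23 and q* = 80.
Since 27 > 23, the floor is binding.
At p = 27: qd = 264 - 8·27 = 48 and qs = 4·27 - 12 = 96.
Quantity traded falls to 48. At q = 48 the demand price is (264 - 48)/8 = 27 and the supply price is (12 + 48)/4 = 15.
Deadweight loss = ½ · (27 - 15) · (80 - 48) = ½ · 12 · 32 = 192.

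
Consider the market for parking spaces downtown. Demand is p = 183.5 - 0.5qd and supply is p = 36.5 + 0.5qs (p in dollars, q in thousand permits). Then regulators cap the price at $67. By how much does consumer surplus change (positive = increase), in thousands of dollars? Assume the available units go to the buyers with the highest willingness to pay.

774

Rearranging demand gives qd = 367 - 2p; rearranging supply gives qs = 2p - 73. Setting quantity demanded equal to quantity supplied, 367 - 2p = 2p - 73, gives p* = 110 and q* = 147.
Since 67 < 110, the ceiling is binding.
At p = 67: qd = 367 - 2·67 = 233 and qs = 2·67 - 73 = 61.
Consumer surplus without the control is ½ · (183.5 - 110) · 147 = 5402.25.
With the ceiling, 61 units are sold at 67 (assume they go to the highest-value buyers). The demand price at q = 61 is 153, so CS = ½ · [(183.5 - 67) + (153 - 67)] · 61 = 6176.25.
Change in consumer surplus = 6176.25 - 5402.25 = 774.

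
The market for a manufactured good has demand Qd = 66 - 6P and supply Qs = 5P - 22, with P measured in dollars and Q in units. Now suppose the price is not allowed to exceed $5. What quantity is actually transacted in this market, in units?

In a free market, 66 - 6P = 5P - 22 gives the equilibrium P* = 8, Q* = 18.
Since 5 < 8, the ceiling is binding.
At P = 5: Qd = 66 - 6·5 = 36 and Qs = 5·5 - 22 = 3.
The quantity actually transacted is the short side, supply: 3.

3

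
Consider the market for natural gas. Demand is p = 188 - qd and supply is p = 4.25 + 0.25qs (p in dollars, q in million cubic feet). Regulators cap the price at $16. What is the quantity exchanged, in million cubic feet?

47

Rearranging demand gives qd = 188 - p; rearranging supply gives qs = 4p - 17. Without the control the market clears where 188 - p = 4p - 17, i.e. p* = 41 and q* = 147.
Because the ceiling (16) lies below the market-clearing price, it is binding.
At p = 16: qd = 188 - 16 = 172 and qs = 4·16 - 17 = 47.
The quantity actually transacted is the short side, supply: 47.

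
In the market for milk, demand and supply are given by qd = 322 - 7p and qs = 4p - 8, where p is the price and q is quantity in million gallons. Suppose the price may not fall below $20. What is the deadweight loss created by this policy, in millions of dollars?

Equilibrium: 322 - 7p = 4p - 8, so 330 = 11p and p* = 30, q* = 112.
Since 20 is below p* = 30, the floor does not bind and the free-market outcome prevails.
Since the control does not bind, no trades are prevented and deadweight loss is zero.

0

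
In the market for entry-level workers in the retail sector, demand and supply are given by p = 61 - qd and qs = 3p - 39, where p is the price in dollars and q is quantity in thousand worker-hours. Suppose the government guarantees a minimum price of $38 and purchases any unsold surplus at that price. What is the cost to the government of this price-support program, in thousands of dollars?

Rearranging demand gives qd = 61 - p. In a free market, 61 - p = 3p - 39 gives the equilibrium p* = 25, q* = 36.
Because the floor (38) lies above the market-clearing price, it is binding.
At p = 38: qd = 61 - 38 = 23 and qs = 3·38 - 39 = 75.
Surplus = qs - qd = 52.
Government expenditure = surplus × support price = 52 × 38 = 1976.

1976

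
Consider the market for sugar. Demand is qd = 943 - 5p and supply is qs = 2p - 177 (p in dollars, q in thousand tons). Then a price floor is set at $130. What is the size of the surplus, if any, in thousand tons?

0

Equilibrium: 943 - 5p = 2p - 177, so 1120 = 7p and p* = 160, q* = 143.
Since 130 is below p* = 160, the floor does not bind and the free-market outcome prevails.
Since the control does not bind, there is no surplus.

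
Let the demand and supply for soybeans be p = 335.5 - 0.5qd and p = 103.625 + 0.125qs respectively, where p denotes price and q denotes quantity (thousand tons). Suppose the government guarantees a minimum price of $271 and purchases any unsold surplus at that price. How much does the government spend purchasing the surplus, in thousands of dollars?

327910

Rearranging demand gives qd = 671 - 2p; rearranging supply gives qs = 8p - 829. Setting quantity demanded equal to quantity supplied, 671 - 2p = 8p - 829, gives p* = 150 and q* = 371.
Because the floor (271) lies above the market-clearing price, it is binding.
At p = 271: qd = 671 - 2·271 = 129 and qs = 8·271 - 829 = 1339.
Surplus = qs - qd = 1210.
Government expenditure = surplus × support price = 1210 × 271 = 327910.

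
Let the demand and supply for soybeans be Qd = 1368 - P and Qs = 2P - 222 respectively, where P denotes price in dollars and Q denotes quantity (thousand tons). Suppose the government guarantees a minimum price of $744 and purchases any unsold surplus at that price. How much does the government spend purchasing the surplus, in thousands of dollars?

Equilibrium: 1368 - P = 2P - 222, so 1590 = 3P and P* = 530, Q* = 838.
Because the floor (744) lies above the market-clearing price, it is binding.
At P = 744: Qd = 1368 - 744 = 624 and Qs = 2·744 - 222 = 1266.
Surplus = Qs - Qd = 642.
Government expenditure = surplus × support price = 642 × 744 = 477648.

477648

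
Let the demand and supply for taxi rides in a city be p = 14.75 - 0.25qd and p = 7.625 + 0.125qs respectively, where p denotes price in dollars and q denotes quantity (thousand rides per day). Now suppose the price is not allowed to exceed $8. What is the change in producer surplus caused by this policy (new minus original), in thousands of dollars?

Rearranging demand gives qd = 59 - 4p; rearranging supply gives qs = 8p - 61. Setting quantity demanded equal to quantity supplied, 59 - 4p = 8p - 61, gives p* = 10 and q* = 19.
Since 8 < 10, the ceiling is binding.
At p = 8: qd = 59 - 4·8 = 27 and qs = 8·8 - 61 = 3.
Producer surplus without the control is ½ · (10 - 7.625) · 19 = 22.5625.
With the ceiling, producers sell 3 units at 8, so PS = ½ · (8 - 7.625) · 3 = 0.5625.
Change in producer surplus = 0.5625 - 22.5625 = -22.

-22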